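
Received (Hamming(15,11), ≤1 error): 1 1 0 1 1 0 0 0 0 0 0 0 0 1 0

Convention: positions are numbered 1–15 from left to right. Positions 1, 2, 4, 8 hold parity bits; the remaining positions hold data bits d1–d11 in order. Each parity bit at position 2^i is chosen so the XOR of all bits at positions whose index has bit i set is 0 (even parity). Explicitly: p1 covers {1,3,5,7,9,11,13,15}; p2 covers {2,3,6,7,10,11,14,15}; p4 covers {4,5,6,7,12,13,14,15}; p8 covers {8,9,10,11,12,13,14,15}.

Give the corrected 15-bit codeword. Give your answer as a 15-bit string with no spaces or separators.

s1 (pos 1,3,5,7,9,11,13,15): 1⊕0⊕1⊕0⊕0⊕0⊕0⊕0 = 0
s2 (pos 2,3,6,7,10,11,14,15): 1⊕0⊕0⊕0⊕0⊕0⊕1⊕0 = 0
s4 (pos 4,5,6,7,12,13,14,15): 1⊕1⊕0⊕0⊕0⊕0⊕1⊕0 = 1
s8 (pos 8,9,10,11,12,13,14,15): 0⊕0⊕0⊕0⊕0⊕0⊕1⊕0 = 1
Syndrome s8…s1 = 1100 → error at position 12.
Flip position 12: 110110000000010 → 110110000001010

110110000001010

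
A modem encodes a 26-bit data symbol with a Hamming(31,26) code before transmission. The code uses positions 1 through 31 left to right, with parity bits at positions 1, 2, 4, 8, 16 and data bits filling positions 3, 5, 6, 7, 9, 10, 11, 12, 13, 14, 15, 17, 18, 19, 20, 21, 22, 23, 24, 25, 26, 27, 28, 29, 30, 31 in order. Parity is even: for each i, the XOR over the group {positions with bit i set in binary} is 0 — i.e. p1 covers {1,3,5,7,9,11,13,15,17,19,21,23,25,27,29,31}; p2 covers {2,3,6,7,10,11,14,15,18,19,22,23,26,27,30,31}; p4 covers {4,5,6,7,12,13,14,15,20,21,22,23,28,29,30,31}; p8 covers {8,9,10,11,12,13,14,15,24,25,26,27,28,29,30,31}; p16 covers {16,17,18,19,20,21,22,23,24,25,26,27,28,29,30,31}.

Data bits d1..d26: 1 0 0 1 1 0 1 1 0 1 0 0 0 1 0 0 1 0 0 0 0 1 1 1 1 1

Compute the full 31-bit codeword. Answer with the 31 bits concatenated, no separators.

Place data at non-parity positions: p1 p2 1 p4 0 0 1 p8 1 0 1 1 0 1 0 p16 0 0 1 0 0 1 0 0 0 0 1 1 1 1 1
p1 (pos 1,3,5,7,9,11,13,15,17,19,21,23,25,27,29,31): XOR of data positions = 1⊕0⊕1⊕1⊕1⊕0⊕0⊕0⊕1⊕0⊕0⊕0⊕1⊕1⊕1 = 0
p2 (pos 2,3,6,7,10,11,14,15,18,19,22,23,26,27,30,31): XOR of data positions = 1⊕0⊕1⊕0⊕1⊕1⊕0⊕0⊕1⊕1⊕0⊕0⊕1⊕1⊕1 = 1
p4 (pos 4,5,6,7,12,13,14,15,20,21,22,23,28,29,30,31): XOR of data positions = 0⊕0⊕1⊕1⊕0⊕1⊕0⊕0⊕0⊕1⊕0⊕1⊕1⊕1⊕1 = 0
p8 (pos 8,9,10,11,12,13,14,15,24,25,26,27,28,29,30,31): XOR of data positions = 1⊕0⊕1⊕1⊕0⊕1⊕0⊕0⊕0⊕0⊕1⊕1⊕1⊕1⊕1 = 1
p16 (pos 16,17,18,19,20,21,22,23,24,25,26,27,28,29,30,31): XOR of data positions = 0⊕0⊕1⊕0⊕0⊕1⊕0⊕0⊕0⊕0⊕1⊕1⊕1⊕1⊕1 = 1
Codeword: 0110001110110101001001000011111

0110001110110101001001000011111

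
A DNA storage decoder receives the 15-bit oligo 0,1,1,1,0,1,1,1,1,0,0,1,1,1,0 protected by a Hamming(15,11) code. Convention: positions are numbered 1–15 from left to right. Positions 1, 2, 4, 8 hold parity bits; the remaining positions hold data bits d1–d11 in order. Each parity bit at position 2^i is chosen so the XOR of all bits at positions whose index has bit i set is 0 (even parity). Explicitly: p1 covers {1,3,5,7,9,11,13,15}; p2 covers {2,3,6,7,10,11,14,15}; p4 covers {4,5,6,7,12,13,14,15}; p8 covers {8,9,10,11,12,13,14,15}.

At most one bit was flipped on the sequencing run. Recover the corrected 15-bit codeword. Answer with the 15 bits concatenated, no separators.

011101111101110

s1 (pos 1,3,5,7,9,11,13,15): 0⊕1⊕0⊕1⊕1⊕0⊕1⊕0 = 0
s2 (pos 2,3,6,7,10,11,14,15): 1⊕1⊕1⊕1⊕0⊕0⊕1⊕0 = 1
s4 (pos 4,5,6,7,12,13,14,15): 1⊕0⊕1⊕1⊕1⊕1⊕1⊕0 = 0
s8 (pos 8,9,10,11,12,13,14,15): 1⊕1⊕0⊕0⊕1⊕1⊕1⊕0 = 1
Syndrome s8…s1 = 1010 → error at position 10.
Flip position 10: 011101111001110 → 011101111101110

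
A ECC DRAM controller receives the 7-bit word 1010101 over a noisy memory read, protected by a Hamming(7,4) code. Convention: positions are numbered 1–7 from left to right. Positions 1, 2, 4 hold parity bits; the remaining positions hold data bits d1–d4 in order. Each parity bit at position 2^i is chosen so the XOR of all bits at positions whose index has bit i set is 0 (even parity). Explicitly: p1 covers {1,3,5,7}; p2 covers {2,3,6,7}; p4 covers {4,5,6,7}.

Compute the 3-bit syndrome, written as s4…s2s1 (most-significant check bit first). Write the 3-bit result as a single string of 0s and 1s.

000

s1 (pos 1,3,5,7): 1⊕1⊕1⊕1 = 0
s2 (pos 2,3,6,7): 0⊕1⊕0⊕1 = 0
s4 (pos 4,5,6,7): 0⊕1⊕0⊕1 = 0
Syndrome s4…s1 = 000 → no error.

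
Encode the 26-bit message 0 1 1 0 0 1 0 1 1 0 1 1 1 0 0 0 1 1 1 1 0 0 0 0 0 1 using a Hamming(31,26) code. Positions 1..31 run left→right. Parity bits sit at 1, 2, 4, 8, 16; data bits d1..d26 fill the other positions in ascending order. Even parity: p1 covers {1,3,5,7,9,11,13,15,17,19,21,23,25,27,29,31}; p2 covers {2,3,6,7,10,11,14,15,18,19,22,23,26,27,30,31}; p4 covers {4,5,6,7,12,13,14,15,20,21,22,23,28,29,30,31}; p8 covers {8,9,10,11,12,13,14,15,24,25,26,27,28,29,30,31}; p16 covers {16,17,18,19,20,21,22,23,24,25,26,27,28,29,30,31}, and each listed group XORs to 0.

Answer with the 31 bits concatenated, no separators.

Place data at non-parity positions: p1 p2 0 p4 1 1 0 p8 0 1 0 1 1 0 1 p16 1 1 0 0 0 1 1 1 1 0 0 0 0 0 1
p1 (pos 1,3,5,7,9,11,13,15,17,19,21,23,25,27,29,31): XOR of data positions = 0⊕1⊕0⊕0⊕0⊕1⊕1⊕1⊕0⊕0⊕1⊕1⊕0⊕0⊕1 = 1
p2 (pos 2,3,6,7,10,11,14,15,18,19,22,23,26,27,30,31): XOR of data positions = 0⊕1⊕0⊕1⊕0⊕0⊕1⊕1⊕0⊕1⊕1⊕0⊕0⊕0⊕1 = 1
p4 (pos 4,5,6,7,12,13,14,15,20,21,22,23,28,29,30,31): XOR of data positions = 1⊕1⊕0⊕1⊕1⊕0⊕1⊕0⊕0⊕1⊕1⊕0⊕0⊕0⊕1 = 0
p8 (pos 8,9,10,11,12,13,14,15,24,25,26,27,28,29,30,31): XOR of data positions = 0⊕1⊕0⊕1⊕1⊕0⊕1⊕1⊕1⊕0⊕0⊕0⊕0⊕0⊕1 = 1
p16 (pos 16,17,18,19,20,21,22,23,24,25,26,27,28,29,30,31): XOR of data positions = 1⊕1⊕0⊕0⊕0⊕1⊕1⊕1⊕1⊕0⊕0⊕0⊕0⊕0⊕1 = 1
Codeword: 1100110101011011110001111000001

1100110101011011110001111000001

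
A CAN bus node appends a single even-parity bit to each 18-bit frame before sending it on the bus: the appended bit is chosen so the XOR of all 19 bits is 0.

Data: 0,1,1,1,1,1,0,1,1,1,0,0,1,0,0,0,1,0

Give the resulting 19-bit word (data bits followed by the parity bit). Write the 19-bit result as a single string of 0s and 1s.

XOR of the 18 data bits: 0⊕1⊕1⊕1⊕1⊕1⊕0⊕1⊕1⊕1⊕0⊕0⊕1⊕0⊕0⊕0⊕1⊕0 = 0
Parity bit = 0 (so all 19 bits XOR to 0).

0111110111001000100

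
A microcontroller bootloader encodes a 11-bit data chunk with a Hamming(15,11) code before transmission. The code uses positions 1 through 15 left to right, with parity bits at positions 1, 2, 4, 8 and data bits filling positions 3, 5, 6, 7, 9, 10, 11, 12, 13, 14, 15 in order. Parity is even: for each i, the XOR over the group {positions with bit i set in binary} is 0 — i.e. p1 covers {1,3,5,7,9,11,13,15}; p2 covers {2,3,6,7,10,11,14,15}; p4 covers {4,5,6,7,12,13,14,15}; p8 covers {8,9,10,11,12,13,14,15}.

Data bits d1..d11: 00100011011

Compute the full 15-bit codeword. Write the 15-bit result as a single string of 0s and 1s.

Place data at non-parity positions: p1 p2 0 p4 0 1 0 p8 0 0 1 1 0 1 1
p1 (pos 1,3,5,7,9,11,13,15): XOR of data positions = 0⊕0⊕0⊕0⊕1⊕0⊕1 = 0
p2 (pos 2,3,6,7,10,11,14,15): XOR of data positions = 0⊕1⊕0⊕0⊕1⊕1⊕1 = 0
p4 (pos 4,5,6,7,12,13,14,15): XOR of data positions = 0⊕1⊕0⊕1⊕0⊕1⊕1 = 0
p8 (pos 8,9,10,11,12,13,14,15): XOR of data positions = 0⊕0⊕1⊕1⊕0⊕1⊕1 = 0
Codeword: 000001000011011

000001000011011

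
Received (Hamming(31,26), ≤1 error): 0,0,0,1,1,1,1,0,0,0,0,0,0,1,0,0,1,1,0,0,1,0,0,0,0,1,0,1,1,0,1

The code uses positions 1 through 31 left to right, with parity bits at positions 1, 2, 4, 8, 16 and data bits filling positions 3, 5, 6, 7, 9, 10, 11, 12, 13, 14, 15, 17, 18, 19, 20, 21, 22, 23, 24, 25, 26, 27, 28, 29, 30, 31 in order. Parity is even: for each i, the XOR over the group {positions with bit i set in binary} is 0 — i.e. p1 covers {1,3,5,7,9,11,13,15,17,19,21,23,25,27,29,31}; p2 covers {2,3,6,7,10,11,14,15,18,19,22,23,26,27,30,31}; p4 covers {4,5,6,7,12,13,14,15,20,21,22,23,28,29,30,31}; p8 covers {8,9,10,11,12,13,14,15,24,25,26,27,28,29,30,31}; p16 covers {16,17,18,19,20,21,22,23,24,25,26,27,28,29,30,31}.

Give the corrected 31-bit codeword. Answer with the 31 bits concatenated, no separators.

0001111000000100110010000100101

s1 (pos 1,3,5,7,9,11,13,15,17,19,21,23,25,27,29,31): 0⊕0⊕1⊕1⊕0⊕0⊕0⊕0⊕1⊕0⊕1⊕0⊕0⊕0⊕1⊕1 = 0
s2 (pos 2,3,6,7,10,11,14,15,18,19,22,23,26,27,30,31): 0⊕0⊕1⊕1⊕0⊕0⊕1⊕0⊕1⊕0⊕0⊕0⊕1⊕0⊕0⊕1 = 0
s4 (pos 4,5,6,7,12,13,14,15,20,21,22,23,28,29,30,31): 1⊕1⊕1⊕1⊕0⊕0⊕1⊕0⊕0⊕1⊕0⊕0⊕1⊕1⊕0⊕1 = 1
s8 (pos 8,9,10,11,12,13,14,15,24,25,26,27,28,29,30,31): 0⊕0⊕0⊕0⊕0⊕0⊕1⊕0⊕0⊕0⊕1⊕0⊕1⊕1⊕0⊕1 = 1
s16 (pos 16,17,18,19,20,21,22,23,24,25,26,27,28,29,30,31): 0⊕1⊕1⊕0⊕0⊕1⊕0⊕0⊕0⊕0⊕1⊕0⊕1⊕1⊕0⊕1 = 1
Syndrome s16…s1 = 11100 → error at position 28.
Flip position 28: 0001111000000100110010000101101 → 0001111000000100110010000100101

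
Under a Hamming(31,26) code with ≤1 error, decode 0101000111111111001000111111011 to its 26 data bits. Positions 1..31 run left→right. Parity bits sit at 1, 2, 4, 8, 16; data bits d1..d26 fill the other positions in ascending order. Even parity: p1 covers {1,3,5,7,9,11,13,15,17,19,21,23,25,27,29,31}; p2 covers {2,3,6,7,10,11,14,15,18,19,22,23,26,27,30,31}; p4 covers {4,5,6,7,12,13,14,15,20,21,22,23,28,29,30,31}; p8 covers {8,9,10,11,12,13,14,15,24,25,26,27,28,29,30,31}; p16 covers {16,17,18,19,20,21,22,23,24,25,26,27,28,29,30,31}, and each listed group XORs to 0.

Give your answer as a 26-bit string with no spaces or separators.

00001111110001000111111011

s1 (pos 1,3,5,7,9,11,13,15,17,19,21,23,25,27,29,31): 0⊕0⊕0⊕0⊕1⊕1⊕1⊕1⊕0⊕1⊕0⊕1⊕1⊕1⊕0⊕1 = 1
s2 (pos 2,3,6,7,10,11,14,15,18,19,22,23,26,27,30,31): 1⊕0⊕0⊕0⊕1⊕1⊕1⊕1⊕0⊕1⊕0⊕1⊕1⊕1⊕1⊕1 = 1
s4 (pos 4,5,6,7,12,13,14,15,20,21,22,23,28,29,30,31): 1⊕0⊕0⊕0⊕1⊕1⊕1⊕1⊕0⊕0⊕0⊕1⊕1⊕0⊕1⊕1 = 1
s8 (pos 8,9,10,11,12,13,14,15,24,25,26,27,28,29,30,31): 1⊕1⊕1⊕1⊕1⊕1⊕1⊕1⊕1⊕1⊕1⊕1⊕1⊕0⊕1⊕1 = 1
s16 (pos 16,17,18,19,20,21,22,23,24,25,26,27,28,29,30,31): 1⊕0⊕0⊕1⊕0⊕0⊕0⊕1⊕1⊕1⊕1⊕1⊕1⊕0⊕1⊕1 = 0
Syndrome s16…s1 = 01111 → error at position 15.
Flip position 15: 0101000111111111001000111111011 → 0101000111111101001000111111011
Read data bits from positions 3,5,6,7,9,10,11,12,13,14,15,17,18,19,20,21,22,23,24,25,26,27,28,29,30,31: 00001111110001000111111011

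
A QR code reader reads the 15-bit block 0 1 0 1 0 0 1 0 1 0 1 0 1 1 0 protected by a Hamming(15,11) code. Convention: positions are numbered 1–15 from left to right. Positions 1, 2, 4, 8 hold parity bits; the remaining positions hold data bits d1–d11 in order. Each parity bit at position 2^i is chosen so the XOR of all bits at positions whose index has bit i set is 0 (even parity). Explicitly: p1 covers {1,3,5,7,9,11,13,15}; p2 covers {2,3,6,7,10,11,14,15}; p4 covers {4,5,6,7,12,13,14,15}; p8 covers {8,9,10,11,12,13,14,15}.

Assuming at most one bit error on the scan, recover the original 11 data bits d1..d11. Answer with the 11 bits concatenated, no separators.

s1 (pos 1,3,5,7,9,11,13,15): 0⊕0⊕0⊕1⊕1⊕1⊕1⊕0 = 0
s2 (pos 2,3,6,7,10,11,14,15): 1⊕0⊕0⊕1⊕0⊕1⊕1⊕0 = 0
s4 (pos 4,5,6,7,12,13,14,15): 1⊕0⊕0⊕1⊕0⊕1⊕1⊕0 = 0
s8 (pos 8,9,10,11,12,13,14,15): 0⊕1⊕0⊕1⊕0⊕1⊕1⊕0 = 0
Syndrome s8…s1 = 0000 → no error.
Read data bits from positions 3,5,6,7,9,10,11,12,13,14,15: 00011010110

00011010110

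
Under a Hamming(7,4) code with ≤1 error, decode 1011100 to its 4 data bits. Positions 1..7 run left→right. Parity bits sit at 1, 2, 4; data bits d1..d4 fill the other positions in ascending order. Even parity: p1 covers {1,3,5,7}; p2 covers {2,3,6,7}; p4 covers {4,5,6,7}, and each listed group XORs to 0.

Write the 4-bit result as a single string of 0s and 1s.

s1 (pos 1,3,5,7): 1⊕1⊕1⊕0 = 1
s2 (pos 2,3,6,7): 0⊕1⊕0⊕0 = 1
s4 (pos 4,5,6,7): 1⊕1⊕0⊕0 = 0
Syndrome s4…s1 = 011 → error at position 3.
Flip position 3: 1011100 → 1001100
Read data bits from positions 3,5,6,7: 0100

0100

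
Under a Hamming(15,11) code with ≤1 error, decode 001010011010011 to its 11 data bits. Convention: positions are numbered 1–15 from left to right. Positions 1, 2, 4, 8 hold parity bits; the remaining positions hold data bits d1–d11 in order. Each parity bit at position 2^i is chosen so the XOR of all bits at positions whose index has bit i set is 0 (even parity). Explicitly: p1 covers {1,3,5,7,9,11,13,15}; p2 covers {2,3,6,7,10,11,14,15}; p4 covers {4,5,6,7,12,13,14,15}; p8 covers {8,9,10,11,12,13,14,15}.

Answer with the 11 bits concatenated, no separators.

s1 (pos 1,3,5,7,9,11,13,15): 0⊕1⊕1⊕0⊕1⊕1⊕0⊕1 = 1
s2 (pos 2,3,6,7,10,11,14,15): 0⊕1⊕0⊕0⊕0⊕1⊕1⊕1 = 0
s4 (pos 4,5,6,7,12,13,14,15): 0⊕1⊕0⊕0⊕0⊕0⊕1⊕1 = 1
s8 (pos 8,9,10,11,12,13,14,15): 1⊕1⊕0⊕1⊕0⊕0⊕1⊕1 = 1
Syndrome s8…s1 = 1101 → error at position 13.
Flip position 13: 001010011010011 → 001010011010111
Read data bits from positions 3,5,6,7,9,10,11,12,13,14,15: 11001010111

11001010111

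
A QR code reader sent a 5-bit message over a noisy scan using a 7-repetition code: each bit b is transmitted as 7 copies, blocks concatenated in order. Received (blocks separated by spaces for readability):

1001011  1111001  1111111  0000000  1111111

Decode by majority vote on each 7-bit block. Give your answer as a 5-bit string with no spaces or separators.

11101

Block 1 (1001011): 4 ones → 1
Block 2 (1111001): 5 ones → 1
Block 3 (1111111): 7 ones → 1
Block 4 (0000000): 0 ones → 0
Block 5 (1111111): 7 ones → 1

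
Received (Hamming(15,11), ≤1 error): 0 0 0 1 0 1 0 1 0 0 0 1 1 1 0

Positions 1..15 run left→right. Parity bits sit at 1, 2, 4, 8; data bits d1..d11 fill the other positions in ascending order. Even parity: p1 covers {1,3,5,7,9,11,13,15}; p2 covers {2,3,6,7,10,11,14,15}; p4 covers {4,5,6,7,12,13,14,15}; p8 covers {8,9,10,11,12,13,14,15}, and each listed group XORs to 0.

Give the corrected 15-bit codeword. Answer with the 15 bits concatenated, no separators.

s1 (pos 1,3,5,7,9,11,13,15): 0⊕0⊕0⊕0⊕0⊕0⊕1⊕0 = 1
s2 (pos 2,3,6,7,10,11,14,15): 0⊕0⊕1⊕0⊕0⊕0⊕1⊕0 = 0
s4 (pos 4,5,6,7,12,13,14,15): 1⊕0⊕1⊕0⊕1⊕1⊕1⊕0 = 1
s8 (pos 8,9,10,11,12,13,14,15): 1⊕0⊕0⊕0⊕1⊕1⊕1⊕0 = 0
Syndrome s8…s1 = 0101 → error at position 5.
Flip position 5: 000101010001110 → 000111010001110

000111010001110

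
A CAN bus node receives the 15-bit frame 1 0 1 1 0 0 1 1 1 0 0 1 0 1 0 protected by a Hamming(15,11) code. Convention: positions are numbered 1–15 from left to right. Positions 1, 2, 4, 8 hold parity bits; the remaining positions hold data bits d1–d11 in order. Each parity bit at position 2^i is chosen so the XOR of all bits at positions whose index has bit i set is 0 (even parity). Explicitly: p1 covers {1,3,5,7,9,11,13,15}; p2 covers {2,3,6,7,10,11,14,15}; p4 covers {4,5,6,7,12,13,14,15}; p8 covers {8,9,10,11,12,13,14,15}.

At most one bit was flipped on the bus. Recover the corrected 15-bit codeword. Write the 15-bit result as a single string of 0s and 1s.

s1 (pos 1,3,5,7,9,11,13,15): 1⊕1⊕0⊕1⊕1⊕0⊕0⊕0 = 0
s2 (pos 2,3,6,7,10,11,14,15): 0⊕1⊕0⊕1⊕0⊕0⊕1⊕0 = 1
s4 (pos 4,5,6,7,12,13,14,15): 1⊕0⊕0⊕1⊕1⊕0⊕1⊕0 = 0
s8 (pos 8,9,10,11,12,13,14,15): 1⊕1⊕0⊕0⊕1⊕0⊕1⊕0 = 0
Syndrome s8…s1 = 0010 → error at position 2.
Flip position 2: 101100111001010 → 111100111001010

111100111001010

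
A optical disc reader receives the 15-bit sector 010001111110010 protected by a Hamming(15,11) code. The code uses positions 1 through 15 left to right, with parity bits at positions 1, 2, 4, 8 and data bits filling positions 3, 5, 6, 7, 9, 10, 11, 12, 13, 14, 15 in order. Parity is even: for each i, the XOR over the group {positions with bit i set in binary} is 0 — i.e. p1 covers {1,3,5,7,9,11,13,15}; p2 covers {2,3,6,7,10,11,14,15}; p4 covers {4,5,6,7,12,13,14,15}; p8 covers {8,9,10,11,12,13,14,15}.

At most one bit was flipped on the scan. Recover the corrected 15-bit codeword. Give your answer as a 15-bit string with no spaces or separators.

s1 (pos 1,3,5,7,9,11,13,15): 0⊕0⊕0⊕1⊕1⊕1⊕0⊕0 = 1
s2 (pos 2,3,6,7,10,11,14,15): 1⊕0⊕1⊕1⊕1⊕1⊕1⊕0 = 0
s4 (pos 4,5,6,7,12,13,14,15): 0⊕0⊕1⊕1⊕0⊕0⊕1⊕0 = 1
s8 (pos 8,9,10,11,12,13,14,15): 1⊕1⊕1⊕1⊕0⊕0⊕1⊕0 = 1
Syndrome s8…s1 = 1101 → error at position 13.
Flip position 13: 010001111110010 → 010001111110110

010001111110110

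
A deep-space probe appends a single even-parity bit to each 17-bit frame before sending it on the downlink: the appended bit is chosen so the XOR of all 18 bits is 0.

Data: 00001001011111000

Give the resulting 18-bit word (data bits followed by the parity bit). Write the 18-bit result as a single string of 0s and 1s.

000010010111110001

XOR of the 17 data bits: 0⊕0⊕0⊕0⊕1⊕0⊕0⊕1⊕0⊕1⊕1⊕1⊕1⊕1⊕0⊕0⊕0 = 1
Parity bit = 1 (so all 18 bits XOR to 0).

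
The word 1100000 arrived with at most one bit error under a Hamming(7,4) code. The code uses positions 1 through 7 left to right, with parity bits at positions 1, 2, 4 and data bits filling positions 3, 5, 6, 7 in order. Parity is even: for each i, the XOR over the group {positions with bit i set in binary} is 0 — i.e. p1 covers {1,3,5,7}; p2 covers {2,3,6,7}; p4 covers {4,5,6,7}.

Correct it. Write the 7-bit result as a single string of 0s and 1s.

s1 (pos 1,3,5,7): 1⊕0⊕0⊕0 = 1
s2 (pos 2,3,6,7): 1⊕0⊕0⊕0 = 1
s4 (pos 4,5,6,7): 0⊕0⊕0⊕0 = 0
Syndrome s4…s1 = 011 → error at position 3.
Flip position 3: 1100000 → 1110000

1110000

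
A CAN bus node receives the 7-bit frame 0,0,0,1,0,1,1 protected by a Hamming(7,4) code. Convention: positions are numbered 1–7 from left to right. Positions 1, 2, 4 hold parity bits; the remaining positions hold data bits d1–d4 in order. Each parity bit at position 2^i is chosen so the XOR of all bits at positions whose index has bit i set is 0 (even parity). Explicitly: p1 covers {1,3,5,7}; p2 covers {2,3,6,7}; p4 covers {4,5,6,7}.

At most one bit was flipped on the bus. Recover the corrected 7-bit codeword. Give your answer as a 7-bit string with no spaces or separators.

0001111

s1 (pos 1,3,5,7): 0⊕0⊕0⊕1 = 1
s2 (pos 2,3,6,7): 0⊕0⊕1⊕1 = 0
s4 (pos 4,5,6,7): 1⊕0⊕1⊕1 = 1
Syndrome s4…s1 = 101 → error at position 5.
Flip position 5: 0001011 → 0001111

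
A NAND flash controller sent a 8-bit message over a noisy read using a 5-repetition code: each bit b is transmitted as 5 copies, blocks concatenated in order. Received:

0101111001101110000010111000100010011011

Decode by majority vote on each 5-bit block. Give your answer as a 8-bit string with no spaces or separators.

11101001

Block 1 (01011): 3 ones → 1
Block 2 (11001): 3 ones → 1
Block 3 (10111): 4 ones → 1
Block 4 (00000): 0 ones → 0
Block 5 (10111): 4 ones → 1
Block 6 (00010): 1 one → 0
Block 7 (00100): 1 one → 0
Block 8 (11011): 4 ones → 1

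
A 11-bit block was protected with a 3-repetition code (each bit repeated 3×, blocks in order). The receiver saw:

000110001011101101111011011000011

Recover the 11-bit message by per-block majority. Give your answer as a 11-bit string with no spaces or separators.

01011111101

Block 1 (000): 0 ones → 0
Block 2 (110): 2 ones → 1
Block 3 (001): 1 one → 0
Block 4 (011): 2 ones → 1
Block 5 (101): 2 ones → 1
Block 6 (101): 2 ones → 1
Block 7 (111): 3 ones → 1
Block 8 (011): 2 ones → 1
Block 9 (011): 2 ones → 1
Block 10 (000): 0 ones → 0
Block 11 (011): 2 ones → 1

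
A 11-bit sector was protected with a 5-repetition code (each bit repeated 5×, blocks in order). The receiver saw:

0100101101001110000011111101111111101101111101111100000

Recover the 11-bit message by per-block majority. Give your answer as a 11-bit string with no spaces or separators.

01101111110

Block 1 (01001): 2 ones → 0
Block 2 (01101): 3 ones → 1
Block 3 (00111): 3 ones → 1
Block 4 (00000): 0 ones → 0
Block 5 (11111): 5 ones → 1
Block 6 (10111): 4 ones → 1
Block 7 (11111): 5 ones → 1
Block 8 (01101): 3 ones → 1
Block 9 (11110): 4 ones → 1
Block 10 (11111): 5 ones → 1
Block 11 (00000): 0 ones → 0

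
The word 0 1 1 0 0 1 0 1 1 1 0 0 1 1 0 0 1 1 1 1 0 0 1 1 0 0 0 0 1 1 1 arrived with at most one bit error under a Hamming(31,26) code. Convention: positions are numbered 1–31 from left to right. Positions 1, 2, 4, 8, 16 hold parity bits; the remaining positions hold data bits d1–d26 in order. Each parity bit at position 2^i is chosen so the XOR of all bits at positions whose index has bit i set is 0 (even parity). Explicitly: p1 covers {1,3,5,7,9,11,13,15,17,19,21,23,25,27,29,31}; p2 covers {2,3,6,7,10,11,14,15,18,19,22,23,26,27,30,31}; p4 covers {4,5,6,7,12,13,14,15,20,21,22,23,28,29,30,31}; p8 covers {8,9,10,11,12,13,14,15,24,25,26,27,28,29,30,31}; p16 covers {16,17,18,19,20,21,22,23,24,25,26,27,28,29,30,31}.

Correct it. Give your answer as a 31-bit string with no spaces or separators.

s1 (pos 1,3,5,7,9,11,13,15,17,19,21,23,25,27,29,31): 0⊕1⊕0⊕0⊕1⊕0⊕1⊕0⊕1⊕1⊕0⊕1⊕0⊕0⊕1⊕1 = 0
s2 (pos 2,3,6,7,10,11,14,15,18,19,22,23,26,27,30,31): 1⊕1⊕1⊕0⊕1⊕0⊕1⊕0⊕1⊕1⊕0⊕1⊕0⊕0⊕1⊕1 = 0
s4 (pos 4,5,6,7,12,13,14,15,20,21,22,23,28,29,30,31): 0⊕0⊕1⊕0⊕0⊕1⊕1⊕0⊕1⊕0⊕0⊕1⊕0⊕1⊕1⊕1 = 0
s8 (pos 8,9,10,11,12,13,14,15,24,25,26,27,28,29,30,31): 1⊕1⊕1⊕0⊕0⊕1⊕1⊕0⊕1⊕0⊕0⊕0⊕0⊕1⊕1⊕1 = 1
s16 (pos 16,17,18,19,20,21,22,23,24,25,26,27,28,29,30,31): 0⊕1⊕1⊕1⊕1⊕0⊕0⊕1⊕1⊕0⊕0⊕0⊕0⊕1⊕1⊕1 = 1
Syndrome s16…s1 = 11000 → error at position 24.
Flip position 24: 0110010111001100111100110000111 → 0110010111001100111100100000111

0110010111001100111100100000111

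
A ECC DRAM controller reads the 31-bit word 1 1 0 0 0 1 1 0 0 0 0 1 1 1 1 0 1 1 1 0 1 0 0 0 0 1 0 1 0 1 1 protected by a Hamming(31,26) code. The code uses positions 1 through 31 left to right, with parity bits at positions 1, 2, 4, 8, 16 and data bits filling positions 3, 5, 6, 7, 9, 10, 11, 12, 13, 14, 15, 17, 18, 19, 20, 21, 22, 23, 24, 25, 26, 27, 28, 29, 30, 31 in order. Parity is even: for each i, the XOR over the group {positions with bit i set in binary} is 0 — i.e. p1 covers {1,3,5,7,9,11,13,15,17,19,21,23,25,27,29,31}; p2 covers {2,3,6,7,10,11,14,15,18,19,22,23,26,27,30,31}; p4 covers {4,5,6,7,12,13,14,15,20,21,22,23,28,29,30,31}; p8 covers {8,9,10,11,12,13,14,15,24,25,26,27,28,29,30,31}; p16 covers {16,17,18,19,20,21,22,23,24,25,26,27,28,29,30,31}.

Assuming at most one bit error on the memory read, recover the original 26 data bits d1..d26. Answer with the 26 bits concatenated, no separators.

s1 (pos 1,3,5,7,9,11,13,15,17,19,21,23,25,27,29,31): 1⊕0⊕0⊕1⊕0⊕0⊕1⊕1⊕1⊕1⊕1⊕0⊕0⊕0⊕0⊕1 = 0
s2 (pos 2,3,6,7,10,11,14,15,18,19,22,23,26,27,30,31): 1⊕0⊕1⊕1⊕0⊕0⊕1⊕1⊕1⊕1⊕0⊕0⊕1⊕0⊕1⊕1 = 0
s4 (pos 4,5,6,7,12,13,14,15,20,21,22,23,28,29,30,31): 0⊕0⊕1⊕1⊕1⊕1⊕1⊕1⊕0⊕1⊕0⊕0⊕1⊕0⊕1⊕1 = 0
s8 (pos 8,9,10,11,12,13,14,15,24,25,26,27,28,29,30,31): 0⊕0⊕0⊕0⊕1⊕1⊕1⊕1⊕0⊕0⊕1⊕0⊕1⊕0⊕1⊕1 = 0
s16 (pos 16,17,18,19,20,21,22,23,24,25,26,27,28,29,30,31): 0⊕1⊕1⊕1⊕0⊕1⊕0⊕0⊕0⊕0⊕1⊕0⊕1⊕0⊕1⊕1 = 0
Syndrome s16…s1 = 00000 → no error.
Read data bits from positions 3,5,6,7,9,10,11,12,13,14,15,17,18,19,20,21,22,23,24,25,26,27,28,29,30,31: 00110001111111010000101011

00110001111111010000101011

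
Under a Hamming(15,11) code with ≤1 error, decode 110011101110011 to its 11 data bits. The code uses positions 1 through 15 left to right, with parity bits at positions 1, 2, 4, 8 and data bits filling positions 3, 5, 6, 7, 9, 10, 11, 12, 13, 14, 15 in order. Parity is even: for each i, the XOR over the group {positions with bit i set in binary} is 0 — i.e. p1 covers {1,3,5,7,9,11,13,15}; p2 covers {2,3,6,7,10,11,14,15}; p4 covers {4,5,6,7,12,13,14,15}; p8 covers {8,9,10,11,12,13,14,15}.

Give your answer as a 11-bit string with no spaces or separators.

01111110001

s1 (pos 1,3,5,7,9,11,13,15): 1⊕0⊕1⊕1⊕1⊕1⊕0⊕1 = 0
s2 (pos 2,3,6,7,10,11,14,15): 1⊕0⊕1⊕1⊕1⊕1⊕1⊕1 = 1
s4 (pos 4,5,6,7,12,13,14,15): 0⊕1⊕1⊕1⊕0⊕0⊕1⊕1 = 1
s8 (pos 8,9,10,11,12,13,14,15): 0⊕1⊕1⊕1⊕0⊕0⊕1⊕1 = 1
Syndrome s8…s1 = 1110 → error at position 14.
Flip position 14: 110011101110011 → 110011101110001
Read data bits from positions 3,5,6,7,9,10,11,12,13,14,15: 01111110001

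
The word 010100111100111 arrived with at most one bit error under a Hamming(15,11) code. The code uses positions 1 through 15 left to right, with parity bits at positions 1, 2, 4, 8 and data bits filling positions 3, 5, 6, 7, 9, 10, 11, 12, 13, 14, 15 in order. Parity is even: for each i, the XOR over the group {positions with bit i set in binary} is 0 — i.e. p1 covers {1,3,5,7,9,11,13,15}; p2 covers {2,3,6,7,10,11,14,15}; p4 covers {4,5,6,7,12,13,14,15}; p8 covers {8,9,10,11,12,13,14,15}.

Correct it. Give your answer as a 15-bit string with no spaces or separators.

010101111100111

s1 (pos 1,3,5,7,9,11,13,15): 0⊕0⊕0⊕1⊕1⊕0⊕1⊕1 = 0
s2 (pos 2,3,6,7,10,11,14,15): 1⊕0⊕0⊕1⊕1⊕0⊕1⊕1 = 1
s4 (pos 4,5,6,7,12,13,14,15): 1⊕0⊕0⊕1⊕0⊕1⊕1⊕1 = 1
s8 (pos 8,9,10,11,12,13,14,15): 1⊕1⊕1⊕0⊕0⊕1⊕1⊕1 = 0
Syndrome s8…s1 = 0110 → error at position 6.
Flip position 6: 010100111100111 → 010101111100111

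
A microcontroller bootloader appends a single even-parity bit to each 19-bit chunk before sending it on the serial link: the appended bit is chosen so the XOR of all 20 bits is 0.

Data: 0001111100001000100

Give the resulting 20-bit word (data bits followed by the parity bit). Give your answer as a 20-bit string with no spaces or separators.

XOR of the 19 data bits: 0⊕0⊕0⊕1⊕1⊕1⊕1⊕1⊕0⊕0⊕0⊕0⊕1⊕0⊕0⊕0⊕1⊕0⊕0 = 1
Parity bit = 1 (so all 20 bits XOR to 0).

00011111000010001001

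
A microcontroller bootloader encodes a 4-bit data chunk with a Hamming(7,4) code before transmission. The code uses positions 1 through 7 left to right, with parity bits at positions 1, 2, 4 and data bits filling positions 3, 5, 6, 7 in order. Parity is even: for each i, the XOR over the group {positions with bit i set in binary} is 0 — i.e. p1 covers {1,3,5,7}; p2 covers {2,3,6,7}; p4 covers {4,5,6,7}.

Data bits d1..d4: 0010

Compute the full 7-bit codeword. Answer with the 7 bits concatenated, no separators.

Place data at non-parity positions: p1 p2 0 p4 0 1 0
p1 (pos 1,3,5,7): XOR of data positions = 0⊕0⊕0 = 0
p2 (pos 2,3,6,7): XOR of data positions = 0⊕1⊕0 = 1
p4 (pos 4,5,6,7): XOR of data positions = 0⊕1⊕0 = 1
Codeword: 0101010

0101010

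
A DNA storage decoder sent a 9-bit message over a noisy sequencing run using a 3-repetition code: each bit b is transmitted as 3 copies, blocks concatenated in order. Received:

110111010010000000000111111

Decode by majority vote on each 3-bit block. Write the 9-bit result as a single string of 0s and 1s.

110000011

Block 1 (110): 2 ones → 1
Block 2 (111): 3 ones → 1
Block 3 (010): 1 one → 0
Block 4 (010): 1 one → 0
Block 5 (000): 0 ones → 0
Block 6 (000): 0 ones → 0
Block 7 (000): 0 ones → 0
Block 8 (111): 3 ones → 1
Block 9 (111): 3 ones → 1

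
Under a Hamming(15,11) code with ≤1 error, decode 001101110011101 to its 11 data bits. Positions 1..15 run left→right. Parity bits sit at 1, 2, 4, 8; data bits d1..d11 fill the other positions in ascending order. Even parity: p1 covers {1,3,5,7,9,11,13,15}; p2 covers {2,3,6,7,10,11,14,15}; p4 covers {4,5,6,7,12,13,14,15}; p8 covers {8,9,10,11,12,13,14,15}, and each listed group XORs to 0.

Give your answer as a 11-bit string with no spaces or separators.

s1 (pos 1,3,5,7,9,11,13,15): 0⊕1⊕0⊕1⊕0⊕1⊕1⊕1 = 1
s2 (pos 2,3,6,7,10,11,14,15): 0⊕1⊕1⊕1⊕0⊕1⊕0⊕1 = 1
s4 (pos 4,5,6,7,12,13,14,15): 1⊕0⊕1⊕1⊕1⊕1⊕0⊕1 = 0
s8 (pos 8,9,10,11,12,13,14,15): 1⊕0⊕0⊕1⊕1⊕1⊕0⊕1 = 1
Syndrome s8…s1 = 1011 → error at position 11.
Flip position 11: 001101110011101 → 001101110001101
Read data bits from positions 3,5,6,7,9,10,11,12,13,14,15: 10110001101

10110001101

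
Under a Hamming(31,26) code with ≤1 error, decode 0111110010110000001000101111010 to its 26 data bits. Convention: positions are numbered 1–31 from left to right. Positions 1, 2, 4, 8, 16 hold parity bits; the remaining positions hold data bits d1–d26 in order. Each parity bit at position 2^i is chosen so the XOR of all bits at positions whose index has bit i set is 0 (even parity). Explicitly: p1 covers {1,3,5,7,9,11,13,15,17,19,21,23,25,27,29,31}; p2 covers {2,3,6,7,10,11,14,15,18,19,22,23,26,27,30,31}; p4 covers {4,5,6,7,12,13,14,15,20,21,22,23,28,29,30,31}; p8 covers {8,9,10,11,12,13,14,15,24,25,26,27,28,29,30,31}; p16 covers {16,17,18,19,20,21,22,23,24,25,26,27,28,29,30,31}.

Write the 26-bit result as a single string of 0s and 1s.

s1 (pos 1,3,5,7,9,11,13,15,17,19,21,23,25,27,29,31): 0⊕1⊕1⊕0⊕1⊕1⊕0⊕0⊕0⊕1⊕0⊕1⊕1⊕1⊕0⊕0 = 0
s2 (pos 2,3,6,7,10,11,14,15,18,19,22,23,26,27,30,31): 1⊕1⊕1⊕0⊕0⊕1⊕0⊕0⊕0⊕1⊕0⊕1⊕1⊕1⊕1⊕0 = 1
s4 (pos 4,5,6,7,12,13,14,15,20,21,22,23,28,29,30,31): 1⊕1⊕1⊕0⊕1⊕0⊕0⊕0⊕0⊕0⊕0⊕1⊕1⊕0⊕1⊕0 = 1
s8 (pos 8,9,10,11,12,13,14,15,24,25,26,27,28,29,30,31): 0⊕1⊕0⊕1⊕1⊕0⊕0⊕0⊕0⊕1⊕1⊕1⊕1⊕0⊕1⊕0 = 0
s16 (pos 16,17,18,19,20,21,22,23,24,25,26,27,28,29,30,31): 0⊕0⊕0⊕1⊕0⊕0⊕0⊕1⊕0⊕1⊕1⊕1⊕1⊕0⊕1⊕0 = 1
Syndrome s16…s1 = 10110 → error at position 22.
Flip position 22: 0111110010110000001000101111010 → 0111110010110000001001101111010
Read data bits from positions 3,5,6,7,9,10,11,12,13,14,15,17,18,19,20,21,22,23,24,25,26,27,28,29,30,31: 11101011000001001101111010

11101011000001001101111010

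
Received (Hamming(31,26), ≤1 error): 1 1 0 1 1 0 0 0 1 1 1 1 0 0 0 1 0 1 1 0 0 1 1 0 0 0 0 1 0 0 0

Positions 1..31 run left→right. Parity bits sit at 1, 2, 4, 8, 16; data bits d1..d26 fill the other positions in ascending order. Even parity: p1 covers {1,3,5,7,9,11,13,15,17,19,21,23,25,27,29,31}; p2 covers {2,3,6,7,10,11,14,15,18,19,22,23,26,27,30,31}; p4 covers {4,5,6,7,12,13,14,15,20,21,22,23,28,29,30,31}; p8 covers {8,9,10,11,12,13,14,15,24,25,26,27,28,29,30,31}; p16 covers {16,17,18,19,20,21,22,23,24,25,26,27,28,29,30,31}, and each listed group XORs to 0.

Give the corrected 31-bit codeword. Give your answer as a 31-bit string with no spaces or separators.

1101100010110001011001100001000

s1 (pos 1,3,5,7,9,11,13,15,17,19,21,23,25,27,29,31): 1⊕0⊕1⊕0⊕1⊕1⊕0⊕0⊕0⊕1⊕0⊕1⊕0⊕0⊕0⊕0 = 0
s2 (pos 2,3,6,7,10,11,14,15,18,19,22,23,26,27,30,31): 1⊕0⊕0⊕0⊕1⊕1⊕0⊕0⊕1⊕1⊕1⊕1⊕0⊕0⊕0⊕0 = 1
s4 (pos 4,5,6,7,12,13,14,15,20,21,22,23,28,29,30,31): 1⊕1⊕0⊕0⊕1⊕0⊕0⊕0⊕0⊕0⊕1⊕1⊕1⊕0⊕0⊕0 = 0
s8 (pos 8,9,10,11,12,13,14,15,24,25,26,27,28,29,30,31): 0⊕1⊕1⊕1⊕1⊕0⊕0⊕0⊕0⊕0⊕0⊕0⊕1⊕0⊕0⊕0 = 1
s16 (pos 16,17,18,19,20,21,22,23,24,25,26,27,28,29,30,31): 1⊕0⊕1⊕1⊕0⊕0⊕1⊕1⊕0⊕0⊕0⊕0⊕1⊕0⊕0⊕0 = 0
Syndrome s16…s1 = 01010 → error at position 10.
Flip position 10: 1101100011110001011001100001000 → 1101100010110001011001100001000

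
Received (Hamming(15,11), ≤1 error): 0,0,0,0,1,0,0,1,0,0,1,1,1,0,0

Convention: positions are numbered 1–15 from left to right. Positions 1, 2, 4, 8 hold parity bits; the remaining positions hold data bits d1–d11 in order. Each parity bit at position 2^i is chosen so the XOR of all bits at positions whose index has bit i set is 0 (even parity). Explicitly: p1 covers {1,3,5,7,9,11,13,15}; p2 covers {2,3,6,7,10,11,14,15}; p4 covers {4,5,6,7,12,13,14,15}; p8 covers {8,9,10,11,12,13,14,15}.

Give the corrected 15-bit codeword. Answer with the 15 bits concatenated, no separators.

000010110011100

s1 (pos 1,3,5,7,9,11,13,15): 0⊕0⊕1⊕0⊕0⊕1⊕1⊕0 = 1
s2 (pos 2,3,6,7,10,11,14,15): 0⊕0⊕0⊕0⊕0⊕1⊕0⊕0 = 1
s4 (pos 4,5,6,7,12,13,14,15): 0⊕1⊕0⊕0⊕1⊕1⊕0⊕0 = 1
s8 (pos 8,9,10,11,12,13,14,15): 1⊕0⊕0⊕1⊕1⊕1⊕0⊕0 = 0
Syndrome s8…s1 = 0111 → error at position 7.
Flip position 7: 000010010011100 → 000010110011100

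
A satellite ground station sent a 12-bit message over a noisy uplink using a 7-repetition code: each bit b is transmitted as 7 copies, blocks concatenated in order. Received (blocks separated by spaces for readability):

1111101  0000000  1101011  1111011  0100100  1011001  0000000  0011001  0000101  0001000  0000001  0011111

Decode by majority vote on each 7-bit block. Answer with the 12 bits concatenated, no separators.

101101000001

Block 1 (1111101): 6 ones → 1
Block 2 (0000000): 0 ones → 0
Block 3 (1101011): 5 ones → 1
Block 4 (1111011): 6 ones → 1
Block 5 (0100100): 2 ones → 0
Block 6 (1011001): 4 ones → 1
Block 7 (0000000): 0 ones → 0
Block 8 (0011001): 3 ones → 0
Block 9 (0000101): 2 ones → 0
Block 10 (0001000): 1 one → 0
Block 11 (0000001): 1 one → 0
Block 12 (0011111): 5 ones → 1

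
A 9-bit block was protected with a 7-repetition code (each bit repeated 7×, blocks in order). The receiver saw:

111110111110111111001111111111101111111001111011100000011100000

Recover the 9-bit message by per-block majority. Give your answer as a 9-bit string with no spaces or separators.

Block 1 (1111101): 6 ones → 1
Block 2 (1111011): 6 ones → 1
Block 3 (1111001): 5 ones → 1
Block 4 (1111111): 7 ones → 1
Block 5 (1110111): 6 ones → 1
Block 6 (1111001): 5 ones → 1
Block 7 (1110111): 6 ones → 1
Block 8 (0000001): 1 one → 0
Block 9 (1100000): 2 ones → 0

111111100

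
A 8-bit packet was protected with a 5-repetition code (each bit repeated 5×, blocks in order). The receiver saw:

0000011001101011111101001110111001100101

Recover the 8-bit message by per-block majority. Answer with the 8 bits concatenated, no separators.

01110110

Block 1 (00000): 0 ones → 0
Block 2 (11001): 3 ones → 1
Block 3 (10101): 3 ones → 1
Block 4 (11111): 5 ones → 1
Block 5 (01001): 2 ones → 0
Block 6 (11011): 4 ones → 1
Block 7 (10011): 3 ones → 1
Block 8 (00101): 2 ones → 0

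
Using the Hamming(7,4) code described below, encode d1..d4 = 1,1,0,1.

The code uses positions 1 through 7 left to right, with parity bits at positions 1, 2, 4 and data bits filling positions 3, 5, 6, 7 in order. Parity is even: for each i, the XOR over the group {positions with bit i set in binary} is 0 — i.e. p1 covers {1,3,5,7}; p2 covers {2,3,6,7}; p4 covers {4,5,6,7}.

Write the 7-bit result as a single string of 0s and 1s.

Place data at non-parity positions: p1 p2 1 p4 1 0 1
p1 (pos 1,3,5,7): XOR of data positions = 1⊕1⊕1 = 1
p2 (pos 2,3,6,7): XOR of data positions = 1⊕0⊕1 = 0
p4 (pos 4,5,6,7): XOR of data positions = 1⊕0⊕1 = 0
Codeword: 1010101

1010101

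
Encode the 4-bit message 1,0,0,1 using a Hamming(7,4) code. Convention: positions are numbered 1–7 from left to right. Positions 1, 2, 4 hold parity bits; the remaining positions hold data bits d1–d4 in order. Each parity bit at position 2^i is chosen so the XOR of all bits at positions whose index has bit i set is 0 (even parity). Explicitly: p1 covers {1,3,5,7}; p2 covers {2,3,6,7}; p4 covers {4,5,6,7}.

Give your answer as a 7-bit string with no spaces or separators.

0011001

Place data at non-parity positions: p1 p2 1 p4 0 0 1
p1 (pos 1,3,5,7): XOR of data positions = 1⊕0⊕1 = 0
p2 (pos 2,3,6,7): XOR of data positions = 1⊕0⊕1 = 0
p4 (pos 4,5,6,7): XOR of data positions = 0⊕0⊕1 = 1
Codeword: 0011001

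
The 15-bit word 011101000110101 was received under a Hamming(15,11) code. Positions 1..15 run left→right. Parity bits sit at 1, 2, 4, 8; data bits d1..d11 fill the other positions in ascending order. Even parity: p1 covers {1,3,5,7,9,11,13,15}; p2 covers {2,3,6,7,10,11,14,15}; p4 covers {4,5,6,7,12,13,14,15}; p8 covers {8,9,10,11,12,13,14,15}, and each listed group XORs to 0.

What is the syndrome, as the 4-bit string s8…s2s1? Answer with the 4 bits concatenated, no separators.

s1 (pos 1,3,5,7,9,11,13,15): 0⊕1⊕0⊕0⊕0⊕1⊕1⊕1 = 0
s2 (pos 2,3,6,7,10,11,14,15): 1⊕1⊕1⊕0⊕1⊕1⊕0⊕1 = 0
s4 (pos 4,5,6,7,12,13,14,15): 1⊕0⊕1⊕0⊕0⊕1⊕0⊕1 = 0
s8 (pos 8,9,10,11,12,13,14,15): 0⊕0⊕1⊕1⊕0⊕1⊕0⊕1 = 0
Syndrome s8…s1 = 0000 → no error.

0000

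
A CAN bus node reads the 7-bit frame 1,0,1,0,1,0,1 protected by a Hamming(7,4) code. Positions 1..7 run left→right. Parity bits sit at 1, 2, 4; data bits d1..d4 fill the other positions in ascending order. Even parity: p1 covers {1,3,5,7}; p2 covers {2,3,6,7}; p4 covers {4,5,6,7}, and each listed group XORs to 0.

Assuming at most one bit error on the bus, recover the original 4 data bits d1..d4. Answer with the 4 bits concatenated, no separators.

s1 (pos 1,3,5,7): 1⊕1⊕1⊕1 = 0
s2 (pos 2,3,6,7): 0⊕1⊕0⊕1 = 0
s4 (pos 4,5,6,7): 0⊕1⊕0⊕1 = 0
Syndrome s4…s1 = 000 → no error.
Read data bits from positions 3,5,6,7: 1101

1101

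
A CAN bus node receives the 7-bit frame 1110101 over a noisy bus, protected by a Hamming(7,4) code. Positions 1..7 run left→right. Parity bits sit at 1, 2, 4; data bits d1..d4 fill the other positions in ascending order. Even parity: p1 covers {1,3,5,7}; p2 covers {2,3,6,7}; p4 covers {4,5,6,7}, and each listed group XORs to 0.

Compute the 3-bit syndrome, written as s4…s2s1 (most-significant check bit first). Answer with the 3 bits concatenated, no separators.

s1 (pos 1,3,5,7): 1⊕1⊕1⊕1 = 0
s2 (pos 2,3,6,7): 1⊕1⊕0⊕1 = 1
s4 (pos 4,5,6,7): 0⊕1⊕0⊕1 = 0
Syndrome s4…s1 = 010 → error at position 2.

010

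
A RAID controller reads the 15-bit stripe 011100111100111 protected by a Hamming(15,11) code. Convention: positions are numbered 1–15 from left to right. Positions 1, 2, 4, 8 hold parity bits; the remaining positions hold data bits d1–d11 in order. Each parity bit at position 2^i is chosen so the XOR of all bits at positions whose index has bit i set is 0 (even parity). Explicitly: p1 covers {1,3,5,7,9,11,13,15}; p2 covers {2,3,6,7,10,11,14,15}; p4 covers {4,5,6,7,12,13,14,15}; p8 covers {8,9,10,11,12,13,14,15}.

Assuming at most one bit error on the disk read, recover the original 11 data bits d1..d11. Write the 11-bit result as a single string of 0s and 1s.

11011100111

s1 (pos 1,3,5,7,9,11,13,15): 0⊕1⊕0⊕1⊕1⊕0⊕1⊕1 = 1
s2 (pos 2,3,6,7,10,11,14,15): 1⊕1⊕0⊕1⊕1⊕0⊕1⊕1 = 0
s4 (pos 4,5,6,7,12,13,14,15): 1⊕0⊕0⊕1⊕0⊕1⊕1⊕1 = 1
s8 (pos 8,9,10,11,12,13,14,15): 1⊕1⊕1⊕0⊕0⊕1⊕1⊕1 = 0
Syndrome s8…s1 = 0101 → error at position 5.
Flip position 5: 011100111100111 → 011110111100111
Read data bits from positions 3,5,6,7,9,10,11,12,13,14,15: 11011100111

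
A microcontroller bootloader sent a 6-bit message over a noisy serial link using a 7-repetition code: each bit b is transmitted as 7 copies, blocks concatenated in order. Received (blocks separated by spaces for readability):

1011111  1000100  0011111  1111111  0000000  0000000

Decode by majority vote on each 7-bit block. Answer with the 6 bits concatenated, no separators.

101100

Block 1 (1011111): 6 ones → 1
Block 2 (1000100): 2 ones → 0
Block 3 (0011111): 5 ones → 1
Block 4 (1111111): 7 ones → 1
Block 5 (0000000): 0 ones → 0
Block 6 (0000000): 0 ones → 0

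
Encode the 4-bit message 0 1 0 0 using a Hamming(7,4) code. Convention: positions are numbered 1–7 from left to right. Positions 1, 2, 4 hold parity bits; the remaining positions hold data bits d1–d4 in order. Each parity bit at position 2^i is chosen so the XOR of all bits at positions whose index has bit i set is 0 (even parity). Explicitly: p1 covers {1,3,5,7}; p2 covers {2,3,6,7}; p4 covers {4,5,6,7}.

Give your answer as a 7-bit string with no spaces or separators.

1001100

Place data at non-parity positions: p1 p2 0 p4 1 0 0
p1 (pos 1,3,5,7): XOR of data positions = 0⊕1⊕0 = 1
p2 (pos 2,3,6,7): XOR of data positions = 0⊕0⊕0 = 0
p4 (pos 4,5,6,7): XOR of data positions = 1⊕0⊕0 = 1
Codeword: 1001100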